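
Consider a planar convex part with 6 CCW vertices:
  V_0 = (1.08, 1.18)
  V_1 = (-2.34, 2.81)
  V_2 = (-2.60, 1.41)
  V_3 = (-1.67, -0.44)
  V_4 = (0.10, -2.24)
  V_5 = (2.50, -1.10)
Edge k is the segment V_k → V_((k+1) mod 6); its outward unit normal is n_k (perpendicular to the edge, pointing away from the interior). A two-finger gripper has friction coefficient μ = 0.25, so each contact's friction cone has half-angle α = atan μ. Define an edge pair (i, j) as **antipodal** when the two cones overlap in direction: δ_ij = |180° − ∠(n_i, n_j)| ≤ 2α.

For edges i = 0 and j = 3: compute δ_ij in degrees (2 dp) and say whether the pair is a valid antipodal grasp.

α = atan 0.25 = 14.04°;  2α = 28.07°
edge 0: e_0 = (-3.42, +1.63);  n_0 = (+0.4302, +0.9027)
edge 3: e_3 = (+1.77, -1.80);  n_3 = (-0.7130, -0.7011)
∠(n_0, n_3) = 160.00°
δ = |180° − 160.00°| = 20.00°
20.00° ≤ 2α = 28.07°  →  valid

δ = 20.00°, valid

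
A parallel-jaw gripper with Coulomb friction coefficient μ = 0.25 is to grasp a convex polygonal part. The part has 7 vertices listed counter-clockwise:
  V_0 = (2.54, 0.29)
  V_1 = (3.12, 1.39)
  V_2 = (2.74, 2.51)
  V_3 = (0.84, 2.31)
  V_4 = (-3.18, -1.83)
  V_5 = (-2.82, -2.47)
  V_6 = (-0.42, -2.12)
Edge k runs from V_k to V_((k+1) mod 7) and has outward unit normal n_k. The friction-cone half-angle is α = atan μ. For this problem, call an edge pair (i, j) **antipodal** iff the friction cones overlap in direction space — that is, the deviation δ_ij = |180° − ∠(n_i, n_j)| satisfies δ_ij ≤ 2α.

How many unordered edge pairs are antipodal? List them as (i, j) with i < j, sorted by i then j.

count = 4; pairs: (0,3), (1,4), (2,5), (3,6)

α = atan 0.25 = 14.04°;  2α = 28.07°
n_0 = (+0.8846, -0.4664)
n_1 = (+0.9470, +0.3213)
n_2 = (-0.1047, +0.9945)
n_3 = (-0.7174, +0.6966)
n_4 = (-0.8716, -0.4903)
n_5 = (+0.1443, -0.9895)
n_6 = (+0.6314, -0.7755)
  (0,1): δ = 133.46°  ·
  (0,2): δ = 56.19°  ·
  (0,3): δ = 16.36°  ✓
  (0,4): δ = 57.16°  ·
  (0,5): δ = 126.10°  ·
  (0,6): δ = 156.95°  ·
  (1,2): δ = 102.73°  ·
  (1,3): δ = 62.90°  ·
  (1,4): δ = 10.62°  ✓
  (1,5): δ = 79.56°  ·
  (1,6): δ = 110.41°  ·
  (2,3): δ = 140.17°  ·
  (2,4): δ = 66.65°  ·
  (2,5): δ = 2.29°  ✓
  (2,6): δ = 33.14°  ·
  (3,4): δ = 106.48°  ·
  (3,5): δ = 37.55°  ·
  (3,6): δ = 6.69°  ✓
  (4,5): δ = 111.06°  ·
  (4,6): δ = 80.21°  ·
  (5,6): δ = 149.15°  ·
antipodal pairs: 4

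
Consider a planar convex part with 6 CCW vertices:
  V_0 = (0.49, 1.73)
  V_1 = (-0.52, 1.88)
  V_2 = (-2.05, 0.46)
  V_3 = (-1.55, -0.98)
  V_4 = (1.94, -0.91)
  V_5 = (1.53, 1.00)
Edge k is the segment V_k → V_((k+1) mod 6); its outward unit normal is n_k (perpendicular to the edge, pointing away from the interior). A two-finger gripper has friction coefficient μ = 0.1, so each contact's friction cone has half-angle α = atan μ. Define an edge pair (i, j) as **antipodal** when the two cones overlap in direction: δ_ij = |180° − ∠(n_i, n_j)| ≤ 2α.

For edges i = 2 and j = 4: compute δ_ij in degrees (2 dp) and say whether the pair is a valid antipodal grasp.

δ = 7.03°, valid

α = atan 0.1 = 5.71°;  2α = 11.42°
edge 2: e_2 = (+0.50, -1.44);  n_2 = (-0.9447, -0.3280)
edge 4: e_4 = (-0.41, +1.91);  n_4 = (+0.9777, +0.2099)
∠(n_2, n_4) = 172.97°
δ = |180° − 172.97°| = 7.03°
7.03° ≤ 2α = 11.42°  →  valid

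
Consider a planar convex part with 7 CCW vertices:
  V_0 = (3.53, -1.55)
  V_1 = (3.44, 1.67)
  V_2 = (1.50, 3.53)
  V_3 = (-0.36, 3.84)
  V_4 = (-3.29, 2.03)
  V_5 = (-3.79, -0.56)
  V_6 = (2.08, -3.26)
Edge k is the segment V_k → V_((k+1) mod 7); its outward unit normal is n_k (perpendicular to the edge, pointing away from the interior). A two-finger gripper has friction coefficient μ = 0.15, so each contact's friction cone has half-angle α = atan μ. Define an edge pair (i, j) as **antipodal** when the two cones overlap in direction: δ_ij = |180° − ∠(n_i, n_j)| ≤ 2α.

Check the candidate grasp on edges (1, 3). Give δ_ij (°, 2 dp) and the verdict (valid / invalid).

α = atan 0.15 = 8.53°;  2α = 17.06°
edge 1: e_1 = (-1.94, +1.86);  n_1 = (+0.6921, +0.7218)
edge 3: e_3 = (-2.93, -1.81);  n_3 = (-0.5256, +0.8508)
∠(n_1, n_3) = 75.50°
δ = |180° − 75.50°| = 104.50°
104.50° > 2α = 17.06°  →  invalid

δ = 104.50°, invalid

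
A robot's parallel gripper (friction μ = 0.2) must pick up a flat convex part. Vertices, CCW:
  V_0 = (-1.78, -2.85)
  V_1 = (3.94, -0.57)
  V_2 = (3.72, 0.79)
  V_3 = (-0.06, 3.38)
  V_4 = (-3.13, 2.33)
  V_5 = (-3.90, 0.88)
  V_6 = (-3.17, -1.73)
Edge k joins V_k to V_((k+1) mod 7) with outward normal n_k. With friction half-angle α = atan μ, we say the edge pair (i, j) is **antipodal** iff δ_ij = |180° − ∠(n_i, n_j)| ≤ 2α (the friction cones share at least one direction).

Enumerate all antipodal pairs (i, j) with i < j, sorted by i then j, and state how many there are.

count = 3; pairs: (0,3), (1,5), (2,6)

α = atan 0.2 = 11.31°;  2α = 22.62°
n_0 = (+0.3703, -0.9289)
n_1 = (+0.9872, +0.1597)
n_2 = (+0.5652, +0.8249)
n_3 = (-0.3236, +0.9462)
n_4 = (-0.8832, +0.4690)
n_5 = (-0.9630, -0.2694)
n_6 = (-0.6274, -0.7787)
  (0,1): δ = 102.54°  ·
  (0,2): δ = 56.15°  ·
  (0,3): δ = 2.85°  ✓
  (0,4): δ = 40.30°  ·
  (0,5): δ = 83.89°  ·
  (0,6): δ = 119.41°  ·
  (1,2): δ = 133.61°  ·
  (1,3): δ = 80.31°  ·
  (1,4): δ = 37.16°  ·
  (1,5): δ = 6.44°  ✓
  (1,6): δ = 41.95°  ·
  (2,3): δ = 126.70°  ·
  (2,4): δ = 83.55°  ·
  (2,5): δ = 39.96°  ·
  (2,6): δ = 4.44°  ✓
  (3,4): δ = 136.85°  ·
  (3,5): δ = 93.26°  ·
  (3,6): δ = 57.74°  ·
  (4,5): δ = 136.40°  ·
  (4,6): δ = 100.89°  ·
  (5,6): δ = 144.49°  ·
antipodal pairs: 3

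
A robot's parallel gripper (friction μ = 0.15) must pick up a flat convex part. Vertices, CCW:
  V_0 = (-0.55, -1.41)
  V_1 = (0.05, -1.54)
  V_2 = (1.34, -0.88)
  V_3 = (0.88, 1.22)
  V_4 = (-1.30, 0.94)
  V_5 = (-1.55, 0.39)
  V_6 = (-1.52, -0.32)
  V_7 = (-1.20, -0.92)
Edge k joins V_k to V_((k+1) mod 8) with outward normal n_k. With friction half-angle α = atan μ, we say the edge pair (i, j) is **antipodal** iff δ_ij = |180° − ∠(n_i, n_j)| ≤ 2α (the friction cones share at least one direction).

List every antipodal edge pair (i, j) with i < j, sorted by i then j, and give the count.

count = 2; pairs: (2,5), (2,6)

α = atan 0.15 = 8.53°;  2α = 17.06°
n_0 = (-0.2118, -0.9773)
n_1 = (+0.4555, -0.8902)
n_2 = (+0.9768, +0.2140)
n_3 = (-0.1274, +0.9919)
n_4 = (-0.9104, +0.4138)
n_5 = (-0.9991, -0.0422)
n_6 = (-0.8824, -0.4706)
n_7 = (-0.6020, -0.7985)
  (0,1): δ = 140.68°  ·
  (0,2): δ = 65.42°  ·
  (0,3): δ = 19.54°  ·
  (0,4): δ = 77.78°  ·
  (0,5): δ = 104.64°  ·
  (0,6): δ = 130.30°  ·
  (0,7): δ = 155.21°  ·
  (1,2): δ = 104.74°  ·
  (1,3): δ = 19.78°  ·
  (1,4): δ = 38.46°  ·
  (1,5): δ = 65.32°  ·
  (1,6): δ = 90.98°  ·
  (1,7): δ = 115.89°  ·
  (2,3): δ = 95.04°  ·
  (2,4): δ = 36.80°  ·
  (2,5): δ = 9.94°  ✓
  (2,6): δ = 15.72°  ✓
  (2,7): δ = 40.63°  ·
  (3,4): δ = 121.76°  ·
  (3,5): δ = 94.90°  ·
  (3,6): δ = 69.25°  ·
  (3,7): δ = 44.33°  ·
  (4,5): δ = 153.14°  ·
  (4,6): δ = 127.48°  ·
  (4,7): δ = 102.57°  ·
  (5,6): δ = 154.35°  ·
  (5,7): δ = 129.43°  ·
  (6,7): δ = 155.08°  ·
antipodal pairs: 2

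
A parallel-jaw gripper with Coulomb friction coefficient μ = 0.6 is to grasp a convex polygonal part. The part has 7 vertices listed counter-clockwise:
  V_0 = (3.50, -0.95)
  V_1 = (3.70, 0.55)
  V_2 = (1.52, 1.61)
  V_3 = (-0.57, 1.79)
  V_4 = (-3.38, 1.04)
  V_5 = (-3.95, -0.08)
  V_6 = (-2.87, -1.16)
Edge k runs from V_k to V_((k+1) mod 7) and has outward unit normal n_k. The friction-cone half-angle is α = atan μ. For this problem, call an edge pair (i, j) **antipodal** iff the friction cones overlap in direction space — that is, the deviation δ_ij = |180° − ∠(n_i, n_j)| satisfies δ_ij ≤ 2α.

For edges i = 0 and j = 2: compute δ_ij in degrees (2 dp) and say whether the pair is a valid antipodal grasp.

δ = 87.33°, invalid

α = atan 0.6 = 30.96°;  2α = 61.93°
edge 0: e_0 = (+0.20, +1.50);  n_0 = (+0.9912, -0.1322)
edge 2: e_2 = (-2.09, +0.18);  n_2 = (+0.0858, +0.9963)
∠(n_0, n_2) = 92.67°
δ = |180° − 92.67°| = 87.33°
87.33° > 2α = 61.93°  →  invalid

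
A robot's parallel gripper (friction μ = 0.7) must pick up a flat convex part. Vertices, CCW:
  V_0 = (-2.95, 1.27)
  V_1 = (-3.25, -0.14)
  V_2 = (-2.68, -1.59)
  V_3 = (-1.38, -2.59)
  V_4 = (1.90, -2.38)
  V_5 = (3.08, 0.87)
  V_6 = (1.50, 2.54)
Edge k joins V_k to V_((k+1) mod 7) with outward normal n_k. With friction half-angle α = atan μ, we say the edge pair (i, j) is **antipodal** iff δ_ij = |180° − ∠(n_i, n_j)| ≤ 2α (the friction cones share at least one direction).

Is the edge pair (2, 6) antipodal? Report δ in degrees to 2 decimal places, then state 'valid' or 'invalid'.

δ = 53.50°, valid

α = atan 0.7 = 34.99°;  2α = 69.98°
edge 2: e_2 = (+1.30, -1.00);  n_2 = (-0.6097, -0.7926)
edge 6: e_6 = (-4.45, -1.27);  n_6 = (-0.2744, +0.9616)
∠(n_2, n_6) = 126.50°
δ = |180° − 126.50°| = 53.50°
53.50° ≤ 2α = 69.98°  →  valid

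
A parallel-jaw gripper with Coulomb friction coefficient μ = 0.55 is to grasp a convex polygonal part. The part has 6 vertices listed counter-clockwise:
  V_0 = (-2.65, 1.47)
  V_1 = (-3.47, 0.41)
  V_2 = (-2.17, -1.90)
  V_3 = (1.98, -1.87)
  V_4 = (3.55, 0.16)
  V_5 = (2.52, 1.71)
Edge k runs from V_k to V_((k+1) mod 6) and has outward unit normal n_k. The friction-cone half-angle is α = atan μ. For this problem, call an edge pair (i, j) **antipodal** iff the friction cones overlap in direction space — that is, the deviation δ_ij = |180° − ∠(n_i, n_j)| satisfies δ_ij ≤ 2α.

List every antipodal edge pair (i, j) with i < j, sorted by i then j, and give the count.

α = atan 0.55 = 28.81°;  2α = 57.62°
n_0 = (-0.7910, +0.6119)
n_1 = (-0.8715, -0.4904)
n_2 = (+0.0072, -1.0000)
n_3 = (+0.7910, -0.6118)
n_4 = (+0.8329, +0.5535)
n_5 = (-0.0464, +0.9989)
  (0,1): δ = 112.91°  ·
  (0,2): δ = 51.86°  ✓
  (0,3): δ = 0.01°  ✓
  (0,4): δ = 71.33°  ·
  (0,5): δ = 130.38°  ·
  (1,2): δ = 118.96°  ·
  (1,3): δ = 67.09°  ·
  (1,4): δ = 4.24°  ✓
  (1,5): δ = 63.29°  ·
  (2,3): δ = 128.13°  ·
  (2,4): δ = 56.81°  ✓
  (2,5): δ = 2.24°  ✓
  (3,4): δ = 108.68°  ·
  (3,5): δ = 49.62°  ✓
  (4,5): δ = 120.95°  ·
antipodal pairs: 6

count = 6; pairs: (0,2), (0,3), (1,4), (2,4), (2,5), (3,5)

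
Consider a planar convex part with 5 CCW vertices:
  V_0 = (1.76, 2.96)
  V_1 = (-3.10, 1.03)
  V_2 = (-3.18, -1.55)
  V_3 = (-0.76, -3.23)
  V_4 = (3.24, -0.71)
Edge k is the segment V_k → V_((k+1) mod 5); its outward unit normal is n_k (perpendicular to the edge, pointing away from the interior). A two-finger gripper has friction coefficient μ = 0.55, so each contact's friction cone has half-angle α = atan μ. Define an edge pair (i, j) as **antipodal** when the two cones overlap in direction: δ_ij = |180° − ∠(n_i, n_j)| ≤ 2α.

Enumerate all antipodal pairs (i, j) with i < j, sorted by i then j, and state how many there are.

α = atan 0.55 = 28.81°;  2α = 57.62°
n_0 = (-0.3691, +0.9294)
n_1 = (-0.9995, +0.0310)
n_2 = (-0.5703, -0.8215)
n_3 = (+0.5330, -0.8461)
n_4 = (+0.9274, +0.3740)
  (0,1): δ = 113.44°  ·
  (0,2): δ = 56.43°  ✓
  (0,3): δ = 10.55°  ✓
  (0,4): δ = 90.30°  ·
  (1,2): δ = 122.99°  ·
  (1,3): δ = 56.01°  ✓
  (1,4): δ = 23.74°  ✓
  (2,3): δ = 113.02°  ·
  (2,4): δ = 33.27°  ✓
  (3,4): δ = 100.25°  ·
antipodal pairs: 5

count = 5; pairs: (0,2), (0,3), (1,3), (1,4), (2,4)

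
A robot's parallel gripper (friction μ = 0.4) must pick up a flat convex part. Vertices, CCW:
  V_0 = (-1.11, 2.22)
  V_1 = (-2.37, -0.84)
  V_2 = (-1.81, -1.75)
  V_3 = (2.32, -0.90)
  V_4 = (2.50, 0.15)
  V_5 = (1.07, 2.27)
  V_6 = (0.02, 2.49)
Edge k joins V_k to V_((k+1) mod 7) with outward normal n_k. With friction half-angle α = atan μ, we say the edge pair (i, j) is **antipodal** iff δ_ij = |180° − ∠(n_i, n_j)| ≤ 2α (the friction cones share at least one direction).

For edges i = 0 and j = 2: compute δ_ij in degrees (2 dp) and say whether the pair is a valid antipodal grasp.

α = atan 0.4 = 21.80°;  2α = 43.60°
edge 0: e_0 = (-1.26, -3.06);  n_0 = (-0.9247, +0.3807)
edge 2: e_2 = (+4.13, +0.85);  n_2 = (+0.2016, -0.9795)
∠(n_0, n_2) = 124.01°
δ = |180° − 124.01°| = 55.99°
55.99° > 2α = 43.60°  →  invalid

δ = 55.99°, invalid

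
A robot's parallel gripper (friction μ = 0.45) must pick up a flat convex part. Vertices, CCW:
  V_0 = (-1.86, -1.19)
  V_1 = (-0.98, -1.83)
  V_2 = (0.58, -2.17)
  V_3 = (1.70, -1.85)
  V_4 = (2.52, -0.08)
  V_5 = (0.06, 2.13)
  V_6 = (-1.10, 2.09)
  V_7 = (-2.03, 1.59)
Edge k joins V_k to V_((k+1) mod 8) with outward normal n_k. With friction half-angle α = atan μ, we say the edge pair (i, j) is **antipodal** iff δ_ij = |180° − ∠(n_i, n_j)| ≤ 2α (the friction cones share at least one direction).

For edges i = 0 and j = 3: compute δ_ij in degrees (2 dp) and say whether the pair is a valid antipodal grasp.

α = atan 0.45 = 24.23°;  2α = 48.46°
edge 0: e_0 = (+0.88, -0.64);  n_0 = (-0.5882, -0.8087)
edge 3: e_3 = (+0.82, +1.77);  n_3 = (+0.9074, -0.4204)
∠(n_0, n_3) = 101.17°
δ = |180° − 101.17°| = 78.83°
78.83° > 2α = 48.46°  →  invalid

δ = 78.83°, invalid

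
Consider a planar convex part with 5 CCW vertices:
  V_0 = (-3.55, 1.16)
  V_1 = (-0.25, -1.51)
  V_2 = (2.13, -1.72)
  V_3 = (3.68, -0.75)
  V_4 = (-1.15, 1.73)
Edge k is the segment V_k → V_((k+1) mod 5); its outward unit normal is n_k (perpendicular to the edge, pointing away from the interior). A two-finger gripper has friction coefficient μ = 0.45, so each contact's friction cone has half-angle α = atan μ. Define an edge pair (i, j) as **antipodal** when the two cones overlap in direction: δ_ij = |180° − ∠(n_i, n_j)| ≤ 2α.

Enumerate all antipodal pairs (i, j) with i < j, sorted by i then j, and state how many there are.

count = 4; pairs: (0,3), (1,3), (1,4), (2,4)

α = atan 0.45 = 24.23°;  2α = 48.46°
n_0 = (-0.6290, -0.7774)
n_1 = (-0.0879, -0.9961)
n_2 = (+0.5305, -0.8477)
n_3 = (+0.4568, +0.8896)
n_4 = (-0.2311, +0.9729)
  (0,1): δ = 146.07°  ·
  (0,2): δ = 108.99°  ·
  (0,3): δ = 11.80°  ✓
  (0,4): δ = 52.34°  ·
  (1,2): δ = 142.92°  ·
  (1,3): δ = 22.14°  ✓
  (1,4): δ = 18.40°  ✓
  (2,3): δ = 59.22°  ·
  (2,4): δ = 18.68°  ✓
  (3,4): δ = 139.46°  ·
antipodal pairs: 4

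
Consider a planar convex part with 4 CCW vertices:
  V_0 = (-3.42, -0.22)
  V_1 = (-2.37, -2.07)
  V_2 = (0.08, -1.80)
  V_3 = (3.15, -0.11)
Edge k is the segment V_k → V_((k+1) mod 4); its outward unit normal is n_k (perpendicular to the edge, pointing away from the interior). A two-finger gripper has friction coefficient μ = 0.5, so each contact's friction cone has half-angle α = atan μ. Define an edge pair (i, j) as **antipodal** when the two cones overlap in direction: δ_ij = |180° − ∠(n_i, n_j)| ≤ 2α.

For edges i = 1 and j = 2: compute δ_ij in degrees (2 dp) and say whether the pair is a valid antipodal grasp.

δ = 157.46°, invalid

α = atan 0.5 = 26.57°;  2α = 53.13°
edge 1: e_1 = (+2.45, +0.27);  n_1 = (+0.1095, -0.9940)
edge 2: e_2 = (+3.07, +1.69);  n_2 = (+0.4822, -0.8760)
∠(n_1, n_2) = 22.54°
δ = |180° − 22.54°| = 157.46°
157.46° > 2α = 53.13°  →  invalid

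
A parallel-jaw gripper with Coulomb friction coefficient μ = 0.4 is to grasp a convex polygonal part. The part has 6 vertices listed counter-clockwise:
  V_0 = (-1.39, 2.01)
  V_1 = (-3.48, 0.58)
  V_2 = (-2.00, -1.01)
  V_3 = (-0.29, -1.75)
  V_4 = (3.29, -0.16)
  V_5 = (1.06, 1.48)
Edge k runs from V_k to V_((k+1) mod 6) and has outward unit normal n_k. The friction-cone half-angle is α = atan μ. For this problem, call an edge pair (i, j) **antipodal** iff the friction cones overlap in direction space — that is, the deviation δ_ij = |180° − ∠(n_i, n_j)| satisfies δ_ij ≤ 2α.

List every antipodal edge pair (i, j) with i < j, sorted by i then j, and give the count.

count = 6; pairs: (0,3), (1,4), (1,5), (2,4), (2,5), (3,5)

α = atan 0.4 = 21.80°;  2α = 43.60°
n_0 = (-0.5647, +0.8253)
n_1 = (-0.7320, -0.6813)
n_2 = (-0.3972, -0.9178)
n_3 = (+0.4059, -0.9139)
n_4 = (+0.5925, +0.8056)
n_5 = (+0.2114, +0.9774)
  (0,1): δ = 81.43°  ·
  (0,2): δ = 57.78°  ·
  (0,3): δ = 10.43°  ✓
  (0,4): δ = 109.29°  ·
  (0,5): δ = 133.41°  ·
  (1,2): δ = 156.35°  ·
  (1,3): δ = 109.00°  ·
  (1,4): δ = 10.72°  ✓
  (1,5): δ = 34.85°  ✓
  (2,3): δ = 132.65°  ·
  (2,4): δ = 12.93°  ✓
  (2,5): δ = 11.19°  ✓
  (3,4): δ = 60.28°  ·
  (3,5): δ = 36.15°  ✓
  (4,5): δ = 155.87°  ·
antipodal pairs: 6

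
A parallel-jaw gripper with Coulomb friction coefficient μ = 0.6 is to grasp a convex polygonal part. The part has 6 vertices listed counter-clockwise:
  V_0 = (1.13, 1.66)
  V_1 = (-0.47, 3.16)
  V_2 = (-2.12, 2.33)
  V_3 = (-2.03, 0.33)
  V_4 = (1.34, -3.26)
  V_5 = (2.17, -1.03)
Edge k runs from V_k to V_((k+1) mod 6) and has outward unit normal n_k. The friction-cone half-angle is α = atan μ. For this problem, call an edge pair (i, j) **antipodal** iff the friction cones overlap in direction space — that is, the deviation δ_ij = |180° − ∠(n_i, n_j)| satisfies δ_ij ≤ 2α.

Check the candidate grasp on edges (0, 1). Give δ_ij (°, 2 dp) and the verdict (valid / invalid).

α = atan 0.6 = 30.96°;  2α = 61.93°
edge 0: e_0 = (-1.60, +1.50);  n_0 = (+0.6839, +0.7295)
edge 1: e_1 = (-1.65, -0.83);  n_1 = (-0.4494, +0.8933)
∠(n_0, n_1) = 69.86°
δ = |180° − 69.86°| = 110.14°
110.14° > 2α = 61.93°  →  invalid

δ = 110.14°, invalid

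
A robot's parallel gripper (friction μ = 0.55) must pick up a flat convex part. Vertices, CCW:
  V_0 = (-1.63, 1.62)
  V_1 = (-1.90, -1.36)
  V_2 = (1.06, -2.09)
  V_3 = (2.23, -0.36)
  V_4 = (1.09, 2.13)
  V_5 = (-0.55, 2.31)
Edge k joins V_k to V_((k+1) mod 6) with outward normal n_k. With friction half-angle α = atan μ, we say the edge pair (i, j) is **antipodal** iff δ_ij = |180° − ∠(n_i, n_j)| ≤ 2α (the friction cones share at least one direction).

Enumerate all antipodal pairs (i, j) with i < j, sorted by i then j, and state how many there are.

count = 6; pairs: (0,2), (0,3), (1,3), (1,4), (1,5), (2,5)

α = atan 0.55 = 28.81°;  2α = 57.62°
n_0 = (-0.9959, +0.0902)
n_1 = (-0.2394, -0.9709)
n_2 = (+0.8283, -0.5602)
n_3 = (+0.9092, +0.4163)
n_4 = (+0.1091, +0.9940)
n_5 = (-0.5384, +0.8427)
  (0,1): δ = 98.68°  ·
  (0,2): δ = 28.89°  ✓
  (0,3): δ = 29.78°  ✓
  (0,4): δ = 88.91°  ·
  (0,5): δ = 127.75°  ·
  (1,2): δ = 110.22°  ·
  (1,3): δ = 51.55°  ✓
  (1,4): δ = 7.59°  ✓
  (1,5): δ = 46.43°  ✓
  (2,3): δ = 121.33°  ·
  (2,4): δ = 62.19°  ·
  (2,5): δ = 23.36°  ✓
  (3,4): δ = 120.86°  ·
  (3,5): δ = 82.03°  ·
  (4,5): δ = 141.16°  ·
antipodal pairs: 6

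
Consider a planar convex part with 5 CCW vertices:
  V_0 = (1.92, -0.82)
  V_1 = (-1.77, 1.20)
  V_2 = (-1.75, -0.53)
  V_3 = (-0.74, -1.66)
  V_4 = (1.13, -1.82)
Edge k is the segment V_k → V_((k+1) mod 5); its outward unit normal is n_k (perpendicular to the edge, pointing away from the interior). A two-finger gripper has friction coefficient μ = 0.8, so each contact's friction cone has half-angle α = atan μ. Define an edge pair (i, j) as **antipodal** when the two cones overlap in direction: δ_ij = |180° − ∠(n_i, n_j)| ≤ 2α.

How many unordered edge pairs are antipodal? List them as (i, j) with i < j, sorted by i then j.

α = atan 0.8 = 38.66°;  2α = 77.32°
n_0 = (+0.4802, +0.8772)
n_1 = (-0.9999, -0.0116)
n_2 = (-0.7456, -0.6664)
n_3 = (-0.0853, -0.9964)
n_4 = (+0.7847, -0.6199)
  (0,1): δ = 60.64°  ✓
  (0,2): δ = 19.51°  ✓
  (0,3): δ = 23.81°  ✓
  (0,4): δ = 80.39°  ·
  (1,2): δ = 138.87°  ·
  (1,3): δ = 95.55°  ·
  (1,4): δ = 38.97°  ✓
  (2,3): δ = 136.68°  ·
  (2,4): δ = 80.10°  ·
  (3,4): δ = 123.42°  ·
antipodal pairs: 4

count = 4; pairs: (0,1), (0,2), (0,3), (1,4)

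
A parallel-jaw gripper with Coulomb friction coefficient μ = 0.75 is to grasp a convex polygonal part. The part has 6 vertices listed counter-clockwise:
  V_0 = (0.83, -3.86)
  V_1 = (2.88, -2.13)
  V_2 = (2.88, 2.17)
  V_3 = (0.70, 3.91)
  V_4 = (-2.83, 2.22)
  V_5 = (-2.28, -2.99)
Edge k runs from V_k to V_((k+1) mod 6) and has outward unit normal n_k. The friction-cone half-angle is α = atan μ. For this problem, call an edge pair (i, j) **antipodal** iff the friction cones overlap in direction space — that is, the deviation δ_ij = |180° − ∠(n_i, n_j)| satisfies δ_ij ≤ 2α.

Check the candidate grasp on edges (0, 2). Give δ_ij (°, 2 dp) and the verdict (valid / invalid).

δ = 78.76°, invalid

α = atan 0.75 = 36.87°;  2α = 73.74°
edge 0: e_0 = (+2.05, +1.73);  n_0 = (+0.6449, -0.7642)
edge 2: e_2 = (-2.18, +1.74);  n_2 = (+0.6238, +0.7816)
∠(n_0, n_2) = 101.24°
δ = |180° − 101.24°| = 78.76°
78.76° > 2α = 73.74°  →  invalid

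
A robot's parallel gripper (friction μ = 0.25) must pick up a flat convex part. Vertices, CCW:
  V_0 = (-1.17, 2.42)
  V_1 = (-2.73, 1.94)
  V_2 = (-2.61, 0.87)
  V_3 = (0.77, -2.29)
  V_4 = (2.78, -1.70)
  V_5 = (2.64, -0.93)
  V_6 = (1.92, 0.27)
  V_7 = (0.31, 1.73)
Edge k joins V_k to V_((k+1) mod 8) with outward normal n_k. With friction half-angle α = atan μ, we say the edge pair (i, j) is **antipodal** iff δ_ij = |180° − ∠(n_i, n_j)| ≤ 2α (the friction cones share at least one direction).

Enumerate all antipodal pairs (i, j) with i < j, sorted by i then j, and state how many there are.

count = 6; pairs: (0,3), (1,4), (1,5), (2,5), (2,6), (2,7)

α = atan 0.25 = 14.04°;  2α = 28.07°
n_0 = (-0.2941, +0.9558)
n_1 = (-0.9938, -0.1115)
n_2 = (-0.6829, -0.7305)
n_3 = (+0.2816, -0.9595)
n_4 = (+0.9839, +0.1789)
n_5 = (+0.8575, +0.5145)
n_6 = (+0.6718, +0.7408)
n_7 = (+0.4226, +0.9063)
  (0,1): δ = 100.70°  ·
  (0,2): δ = 60.18°  ·
  (0,3): δ = 0.74°  ✓
  (0,4): δ = 83.20°  ·
  (0,5): δ = 103.86°  ·
  (0,6): δ = 120.69°  ·
  (0,7): δ = 137.90°  ·
  (1,2): δ = 139.47°  ·
  (1,3): δ = 80.04°  ·
  (1,4): δ = 3.91°  ✓
  (1,5): δ = 24.56°  ✓
  (1,6): δ = 41.40°  ·
  (1,7): δ = 58.61°  ·
  (2,3): δ = 120.57°  ·
  (2,4): δ = 36.62°  ·
  (2,5): δ = 15.96°  ✓
  (2,6): δ = 0.87°  ✓
  (2,7): δ = 18.08°  ✓
  (3,4): δ = 96.05°  ·
  (3,5): δ = 75.39°  ·
  (3,6): δ = 58.56°  ·
  (3,7): δ = 41.35°  ·
  (4,5): δ = 159.34°  ·
  (4,6): δ = 142.51°  ·
  (4,7): δ = 125.30°  ·
  (5,6): δ = 163.17°  ·
  (5,7): δ = 145.96°  ·
  (6,7): δ = 162.79°  ·
antipodal pairs: 6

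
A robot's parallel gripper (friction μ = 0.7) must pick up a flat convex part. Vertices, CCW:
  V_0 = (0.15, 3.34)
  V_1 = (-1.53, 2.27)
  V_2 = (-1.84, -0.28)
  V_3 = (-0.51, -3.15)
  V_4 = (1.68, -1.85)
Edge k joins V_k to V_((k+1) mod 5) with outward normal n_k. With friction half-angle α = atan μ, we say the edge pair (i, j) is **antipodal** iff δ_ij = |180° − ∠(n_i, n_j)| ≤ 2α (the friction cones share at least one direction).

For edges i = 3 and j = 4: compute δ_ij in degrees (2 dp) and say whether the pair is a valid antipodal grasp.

α = atan 0.7 = 34.99°;  2α = 69.98°
edge 3: e_3 = (+2.19, +1.30);  n_3 = (+0.5104, -0.8599)
edge 4: e_4 = (-1.53, +5.19);  n_4 = (+0.9592, +0.2828)
∠(n_3, n_4) = 75.73°
δ = |180° − 75.73°| = 104.27°
104.27° > 2α = 69.98°  →  invalid

δ = 104.27°, invalid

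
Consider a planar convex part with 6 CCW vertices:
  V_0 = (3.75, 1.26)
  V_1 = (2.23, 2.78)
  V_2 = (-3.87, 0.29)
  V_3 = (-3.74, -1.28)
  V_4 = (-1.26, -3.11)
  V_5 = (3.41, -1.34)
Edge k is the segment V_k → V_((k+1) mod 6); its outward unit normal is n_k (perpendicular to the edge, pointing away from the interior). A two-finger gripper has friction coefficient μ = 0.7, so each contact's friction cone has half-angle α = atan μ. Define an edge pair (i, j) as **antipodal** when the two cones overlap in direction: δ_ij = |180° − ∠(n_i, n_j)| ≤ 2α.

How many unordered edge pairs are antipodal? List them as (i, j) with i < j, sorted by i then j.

count = 8; pairs: (0,2), (0,3), (0,4), (1,3), (1,4), (1,5), (2,5), (3,5)

α = atan 0.7 = 34.99°;  2α = 69.98°
n_0 = (+0.7071, +0.7071)
n_1 = (-0.3779, +0.9258)
n_2 = (-0.9966, -0.0825)
n_3 = (-0.5938, -0.8046)
n_4 = (+0.3544, -0.9351)
n_5 = (+0.9916, -0.1297)
  (0,1): δ = 112.79°  ·
  (0,2): δ = 40.27°  ✓
  (0,3): δ = 8.58°  ✓
  (0,4): δ = 65.76°  ✓
  (0,5): δ = 127.55°  ·
  (1,2): δ = 107.47°  ·
  (1,3): δ = 58.63°  ✓
  (1,4): δ = 1.45°  ✓
  (1,5): δ = 60.34°  ✓
  (2,3): δ = 131.16°  ·
  (2,4): δ = 73.98°  ·
  (2,5): δ = 12.18°  ✓
  (3,4): δ = 122.82°  ·
  (3,5): δ = 61.03°  ✓
  (4,5): δ = 118.21°  ·
antipodal pairs: 8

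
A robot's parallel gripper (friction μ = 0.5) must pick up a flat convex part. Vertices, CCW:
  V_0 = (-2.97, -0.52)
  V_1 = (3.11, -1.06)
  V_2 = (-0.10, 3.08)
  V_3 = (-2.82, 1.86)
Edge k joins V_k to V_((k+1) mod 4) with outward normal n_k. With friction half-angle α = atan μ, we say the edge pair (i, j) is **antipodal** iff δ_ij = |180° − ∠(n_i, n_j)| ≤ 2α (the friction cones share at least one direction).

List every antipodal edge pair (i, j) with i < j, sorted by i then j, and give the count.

α = atan 0.5 = 26.57°;  2α = 53.13°
n_0 = (-0.0885, -0.9961)
n_1 = (+0.7903, +0.6128)
n_2 = (-0.4092, +0.9124)
n_3 = (-0.9980, +0.0629)
  (0,1): δ = 47.14°  ✓
  (0,2): δ = 29.23°  ✓
  (0,3): δ = 91.47°  ·
  (1,2): δ = 103.63°  ·
  (1,3): δ = 41.39°  ✓
  (2,3): δ = 117.76°  ·
antipodal pairs: 3

count = 3; pairs: (0,1), (0,2), (1,3)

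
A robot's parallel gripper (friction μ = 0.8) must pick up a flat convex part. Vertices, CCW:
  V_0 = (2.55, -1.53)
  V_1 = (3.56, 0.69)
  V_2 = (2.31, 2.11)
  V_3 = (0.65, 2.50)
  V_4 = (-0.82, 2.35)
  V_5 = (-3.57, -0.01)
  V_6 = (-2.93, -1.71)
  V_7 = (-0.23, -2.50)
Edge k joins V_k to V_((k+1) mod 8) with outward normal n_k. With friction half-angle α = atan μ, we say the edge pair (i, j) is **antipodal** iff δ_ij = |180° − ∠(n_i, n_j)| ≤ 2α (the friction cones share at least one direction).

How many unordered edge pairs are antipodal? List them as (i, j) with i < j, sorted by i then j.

count = 14; pairs: (0,3), (0,4), (0,5), (1,5), (1,6), (1,7), (2,5), (2,6), (2,7), (3,5), (3,6), (3,7), (4,6), (4,7)

α = atan 0.8 = 38.66°;  2α = 77.32°
n_0 = (+0.9102, -0.4141)
n_1 = (+0.7506, +0.6607)
n_2 = (+0.2287, +0.9735)
n_3 = (-0.1015, +0.9948)
n_4 = (-0.6512, +0.7589)
n_5 = (-0.9359, -0.3523)
n_6 = (-0.2808, -0.9598)
n_7 = (+0.3294, -0.9442)
  (0,1): δ = 114.18°  ·
  (0,2): δ = 78.76°  ·
  (0,3): δ = 59.71°  ✓
  (0,4): δ = 24.90°  ✓
  (0,5): δ = 45.09°  ✓
  (0,6): δ = 98.15°  ·
  (0,7): δ = 133.70°  ·
  (1,2): δ = 144.58°  ·
  (1,3): δ = 125.53°  ·
  (1,4): δ = 90.72°  ·
  (1,5): δ = 20.73°  ✓
  (1,6): δ = 32.33°  ✓
  (1,7): δ = 67.88°  ✓
  (2,3): δ = 160.95°  ·
  (2,4): δ = 126.14°  ·
  (2,5): δ = 56.15°  ✓
  (2,6): δ = 3.09°  ✓
  (2,7): δ = 32.46°  ✓
  (3,4): δ = 145.19°  ·
  (3,5): δ = 75.20°  ✓
  (3,6): δ = 22.14°  ✓
  (3,7): δ = 13.41°  ✓
  (4,5): δ = 110.01°  ·
  (4,6): δ = 56.94°  ✓
  (4,7): δ = 21.40°  ✓
  (5,6): δ = 126.94°  ·
  (5,7): δ = 91.39°  ·
  (6,7): δ = 144.46°  ·
antipodal pairs: 14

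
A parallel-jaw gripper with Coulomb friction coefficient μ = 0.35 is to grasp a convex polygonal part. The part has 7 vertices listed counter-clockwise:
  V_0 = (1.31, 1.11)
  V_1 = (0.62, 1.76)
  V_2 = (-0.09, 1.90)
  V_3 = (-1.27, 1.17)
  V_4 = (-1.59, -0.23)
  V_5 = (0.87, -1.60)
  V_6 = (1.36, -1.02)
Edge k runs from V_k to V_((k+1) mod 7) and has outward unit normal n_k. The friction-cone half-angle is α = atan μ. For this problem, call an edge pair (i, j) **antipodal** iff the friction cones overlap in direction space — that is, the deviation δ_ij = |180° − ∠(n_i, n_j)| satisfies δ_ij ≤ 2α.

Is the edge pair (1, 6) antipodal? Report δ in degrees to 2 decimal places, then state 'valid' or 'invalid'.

α = atan 0.35 = 19.29°;  2α = 38.58°
edge 1: e_1 = (-0.71, +0.14);  n_1 = (+0.1935, +0.9811)
edge 6: e_6 = (-0.05, +2.13);  n_6 = (+0.9997, +0.0235)
∠(n_1, n_6) = 77.50°
δ = |180° − 77.50°| = 102.50°
102.50° > 2α = 38.58°  →  invalid

δ = 102.50°, invalid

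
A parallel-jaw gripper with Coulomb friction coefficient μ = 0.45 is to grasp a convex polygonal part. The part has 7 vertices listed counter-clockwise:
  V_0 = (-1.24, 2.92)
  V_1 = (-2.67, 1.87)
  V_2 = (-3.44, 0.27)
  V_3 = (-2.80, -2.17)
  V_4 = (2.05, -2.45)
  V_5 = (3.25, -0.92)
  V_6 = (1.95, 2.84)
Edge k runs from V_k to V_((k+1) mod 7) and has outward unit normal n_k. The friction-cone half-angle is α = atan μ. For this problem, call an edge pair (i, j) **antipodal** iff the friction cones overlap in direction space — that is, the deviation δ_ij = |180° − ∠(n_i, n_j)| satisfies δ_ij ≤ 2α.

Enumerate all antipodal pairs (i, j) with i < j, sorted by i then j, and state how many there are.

α = atan 0.45 = 24.23°;  2α = 48.46°
n_0 = (-0.5919, +0.8060)
n_1 = (-0.9011, +0.4336)
n_2 = (-0.9673, -0.2537)
n_3 = (-0.0576, -0.9983)
n_4 = (+0.7869, -0.6171)
n_5 = (+0.9451, +0.3268)
n_6 = (+0.0251, +0.9997)
  (0,1): δ = 151.99°  ·
  (0,2): δ = 111.59°  ·
  (0,3): δ = 39.59°  ✓
  (0,4): δ = 15.60°  ✓
  (0,5): δ = 72.78°  ·
  (0,6): δ = 142.27°  ·
  (1,2): δ = 139.60°  ·
  (1,3): δ = 67.60°  ·
  (1,4): δ = 12.41°  ✓
  (1,5): δ = 44.77°  ✓
  (1,6): δ = 114.26°  ·
  (2,3): δ = 108.00°  ·
  (2,4): δ = 52.80°  ·
  (2,5): δ = 4.38°  ✓
  (2,6): δ = 73.87°  ·
  (3,4): δ = 124.80°  ·
  (3,5): δ = 67.62°  ·
  (3,6): δ = 1.87°  ✓
  (4,5): δ = 122.82°  ·
  (4,6): δ = 53.33°  ·
  (5,6): δ = 110.51°  ·
antipodal pairs: 6

count = 6; pairs: (0,3), (0,4), (1,4), (1,5), (2,5), (3,6)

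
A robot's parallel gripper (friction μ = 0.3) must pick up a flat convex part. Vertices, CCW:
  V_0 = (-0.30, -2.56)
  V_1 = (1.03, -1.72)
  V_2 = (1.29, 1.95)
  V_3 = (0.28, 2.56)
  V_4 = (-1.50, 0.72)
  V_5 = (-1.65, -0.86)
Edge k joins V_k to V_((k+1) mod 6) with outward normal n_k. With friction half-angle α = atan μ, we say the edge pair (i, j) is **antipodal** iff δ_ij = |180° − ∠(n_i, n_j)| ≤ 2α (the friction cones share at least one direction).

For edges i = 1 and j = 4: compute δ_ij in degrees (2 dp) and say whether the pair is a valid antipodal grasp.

α = atan 0.3 = 16.70°;  2α = 33.40°
edge 1: e_1 = (+0.26, +3.67);  n_1 = (+0.9975, -0.0707)
edge 4: e_4 = (-0.15, -1.58);  n_4 = (-0.9955, +0.0945)
∠(n_1, n_4) = 178.63°
δ = |180° − 178.63°| = 1.37°
1.37° ≤ 2α = 33.40°  →  valid

δ = 1.37°, valid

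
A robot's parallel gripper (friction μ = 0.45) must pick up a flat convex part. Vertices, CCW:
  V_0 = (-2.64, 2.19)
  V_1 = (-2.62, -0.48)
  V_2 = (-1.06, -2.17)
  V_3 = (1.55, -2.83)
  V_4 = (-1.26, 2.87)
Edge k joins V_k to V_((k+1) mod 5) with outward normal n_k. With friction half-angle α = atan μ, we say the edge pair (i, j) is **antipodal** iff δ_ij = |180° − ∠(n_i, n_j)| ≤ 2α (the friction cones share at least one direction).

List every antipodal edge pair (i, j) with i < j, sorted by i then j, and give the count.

count = 3; pairs: (0,3), (1,3), (2,4)

α = atan 0.45 = 24.23°;  2α = 48.46°
n_0 = (-1.0000, -0.0075)
n_1 = (-0.7348, -0.6783)
n_2 = (-0.2452, -0.9695)
n_3 = (+0.8969, +0.4422)
n_4 = (-0.4420, +0.8970)
  (0,1): δ = 137.72°  ·
  (0,2): δ = 104.62°  ·
  (0,3): δ = 25.81°  ✓
  (0,4): δ = 115.80°  ·
  (1,2): δ = 146.90°  ·
  (1,3): δ = 16.47°  ✓
  (1,4): δ = 73.52°  ·
  (2,3): δ = 49.57°  ·
  (2,4): δ = 40.42°  ✓
  (3,4): δ = 90.01°  ·
antipodal pairs: 3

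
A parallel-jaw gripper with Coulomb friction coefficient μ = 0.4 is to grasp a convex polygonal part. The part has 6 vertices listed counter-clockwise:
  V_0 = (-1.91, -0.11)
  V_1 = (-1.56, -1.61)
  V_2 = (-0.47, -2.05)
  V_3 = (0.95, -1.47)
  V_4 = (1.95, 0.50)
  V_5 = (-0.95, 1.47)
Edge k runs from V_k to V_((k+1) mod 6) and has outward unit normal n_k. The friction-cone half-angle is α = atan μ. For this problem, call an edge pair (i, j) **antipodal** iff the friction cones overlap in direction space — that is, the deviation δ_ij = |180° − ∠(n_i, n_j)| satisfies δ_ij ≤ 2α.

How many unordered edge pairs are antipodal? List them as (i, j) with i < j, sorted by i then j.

count = 5; pairs: (0,3), (1,4), (2,4), (2,5), (3,5)

α = atan 0.4 = 21.80°;  2α = 43.60°
n_0 = (-0.9738, -0.2272)
n_1 = (-0.3743, -0.9273)
n_2 = (+0.3781, -0.9258)
n_3 = (+0.8917, -0.4526)
n_4 = (+0.3172, +0.9484)
n_5 = (-0.8546, +0.5193)
  (0,1): δ = 125.12°  ·
  (0,2): δ = 80.92°  ·
  (0,3): δ = 40.05°  ✓
  (0,4): δ = 58.37°  ·
  (0,5): δ = 135.58°  ·
  (1,2): δ = 135.80°  ·
  (1,3): δ = 94.93°  ·
  (1,4): δ = 3.49°  ✓
  (1,5): δ = 80.70°  ·
  (2,3): δ = 139.13°  ·
  (2,4): δ = 40.71°  ✓
  (2,5): δ = 36.50°  ✓
  (3,4): δ = 81.58°  ·
  (3,5): δ = 4.37°  ✓
  (4,5): δ = 102.79°  ·
antipodal pairs: 5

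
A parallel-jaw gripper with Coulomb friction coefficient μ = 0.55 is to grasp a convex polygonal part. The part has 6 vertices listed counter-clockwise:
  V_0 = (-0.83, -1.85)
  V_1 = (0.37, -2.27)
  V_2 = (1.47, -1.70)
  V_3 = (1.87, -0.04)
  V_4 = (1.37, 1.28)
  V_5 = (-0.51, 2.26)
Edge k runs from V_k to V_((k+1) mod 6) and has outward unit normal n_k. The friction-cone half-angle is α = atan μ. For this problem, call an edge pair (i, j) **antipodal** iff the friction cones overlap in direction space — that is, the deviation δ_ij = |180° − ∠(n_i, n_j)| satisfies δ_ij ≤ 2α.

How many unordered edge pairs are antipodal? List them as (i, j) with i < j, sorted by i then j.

count = 5; pairs: (0,3), (0,4), (1,4), (2,5), (3,5)

α = atan 0.55 = 28.81°;  2α = 57.62°
n_0 = (-0.3304, -0.9439)
n_1 = (+0.4601, -0.8879)
n_2 = (+0.9722, -0.2343)
n_3 = (+0.9352, +0.3542)
n_4 = (+0.4622, +0.8868)
n_5 = (-0.9970, +0.0776)
  (0,1): δ = 133.32°  ·
  (0,2): δ = 84.26°  ·
  (0,3): δ = 49.96°  ✓
  (0,4): δ = 8.24°  ✓
  (0,5): δ = 104.84°  ·
  (1,2): δ = 130.94°  ·
  (1,3): δ = 96.65°  ·
  (1,4): δ = 54.92°  ✓
  (1,5): δ = 58.16°  ·
  (2,3): δ = 145.71°  ·
  (2,4): δ = 103.98°  ·
  (2,5): δ = 9.10°  ✓
  (3,4): δ = 138.28°  ·
  (3,5): δ = 25.20°  ✓
  (4,5): δ = 66.92°  ·
antipodal pairs: 5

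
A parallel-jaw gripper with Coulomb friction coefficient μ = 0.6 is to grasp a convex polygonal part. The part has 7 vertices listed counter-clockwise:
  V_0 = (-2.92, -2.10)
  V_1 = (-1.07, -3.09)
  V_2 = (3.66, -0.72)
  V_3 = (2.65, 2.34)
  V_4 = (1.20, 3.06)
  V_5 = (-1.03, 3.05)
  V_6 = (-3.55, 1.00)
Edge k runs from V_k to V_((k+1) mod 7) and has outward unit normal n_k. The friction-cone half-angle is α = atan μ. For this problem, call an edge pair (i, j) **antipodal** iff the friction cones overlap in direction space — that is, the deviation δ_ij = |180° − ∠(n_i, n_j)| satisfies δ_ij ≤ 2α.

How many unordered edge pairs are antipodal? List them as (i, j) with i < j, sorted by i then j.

α = atan 0.6 = 30.96°;  2α = 61.93°
n_0 = (-0.4718, -0.8817)
n_1 = (+0.4480, -0.8940)
n_2 = (+0.9496, +0.3134)
n_3 = (+0.4447, +0.8957)
n_4 = (-0.0045, +1.0000)
n_5 = (-0.6311, +0.7757)
n_6 = (-0.9800, -0.1992)
  (0,1): δ = 125.23°  ·
  (0,2): δ = 43.58°  ✓
  (0,3): δ = 1.75°  ✓
  (0,4): δ = 28.41°  ✓
  (0,5): δ = 67.28°  ·
  (0,6): δ = 129.64°  ·
  (1,2): δ = 98.35°  ·
  (1,3): δ = 53.02°  ✓
  (1,4): δ = 26.36°  ✓
  (1,5): δ = 12.51°  ✓
  (1,6): δ = 74.87°  ·
  (2,3): δ = 134.67°  ·
  (2,4): δ = 108.01°  ·
  (2,5): δ = 69.14°  ·
  (2,6): δ = 6.78°  ✓
  (3,4): δ = 153.34°  ·
  (3,5): δ = 114.47°  ·
  (3,6): δ = 52.11°  ✓
  (4,5): δ = 141.13°  ·
  (4,6): δ = 78.77°  ·
  (5,6): δ = 117.64°  ·
antipodal pairs: 8

count = 8; pairs: (0,2), (0,3), (0,4), (1,3), (1,4), (1,5), (2,6), (3,6)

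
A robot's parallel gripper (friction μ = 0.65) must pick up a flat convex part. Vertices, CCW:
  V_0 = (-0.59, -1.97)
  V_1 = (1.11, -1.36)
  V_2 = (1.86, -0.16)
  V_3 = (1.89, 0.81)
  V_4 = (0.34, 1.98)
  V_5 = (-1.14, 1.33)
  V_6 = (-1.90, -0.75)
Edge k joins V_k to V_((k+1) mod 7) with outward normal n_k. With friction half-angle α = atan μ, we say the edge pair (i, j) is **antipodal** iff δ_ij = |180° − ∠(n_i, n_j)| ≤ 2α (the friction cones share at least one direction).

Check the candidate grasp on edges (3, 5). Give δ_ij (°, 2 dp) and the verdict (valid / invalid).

δ = 73.02°, invalid

α = atan 0.65 = 33.02°;  2α = 66.05°
edge 3: e_3 = (-1.55, +1.17);  n_3 = (+0.6025, +0.7981)
edge 5: e_5 = (-0.76, -2.08);  n_5 = (-0.9393, +0.3432)
∠(n_3, n_5) = 106.98°
δ = |180° − 106.98°| = 73.02°
73.02° > 2α = 66.05°  →  invalid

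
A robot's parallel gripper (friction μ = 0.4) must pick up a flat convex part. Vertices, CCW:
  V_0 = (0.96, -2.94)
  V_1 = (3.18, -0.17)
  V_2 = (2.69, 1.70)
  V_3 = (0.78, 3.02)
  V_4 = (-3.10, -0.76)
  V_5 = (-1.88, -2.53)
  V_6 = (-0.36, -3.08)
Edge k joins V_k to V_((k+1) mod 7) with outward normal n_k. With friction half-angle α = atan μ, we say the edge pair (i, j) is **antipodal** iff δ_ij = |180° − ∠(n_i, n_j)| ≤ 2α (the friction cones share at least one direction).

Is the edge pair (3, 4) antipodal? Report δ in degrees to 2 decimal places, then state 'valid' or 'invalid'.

δ = 99.67°, invalid

α = atan 0.4 = 21.80°;  2α = 43.60°
edge 3: e_3 = (-3.88, -3.78);  n_3 = (-0.6978, +0.7163)
edge 4: e_4 = (+1.22, -1.77);  n_4 = (-0.8234, -0.5675)
∠(n_3, n_4) = 80.33°
δ = |180° − 80.33°| = 99.67°
99.67° > 2α = 43.60°  →  invalid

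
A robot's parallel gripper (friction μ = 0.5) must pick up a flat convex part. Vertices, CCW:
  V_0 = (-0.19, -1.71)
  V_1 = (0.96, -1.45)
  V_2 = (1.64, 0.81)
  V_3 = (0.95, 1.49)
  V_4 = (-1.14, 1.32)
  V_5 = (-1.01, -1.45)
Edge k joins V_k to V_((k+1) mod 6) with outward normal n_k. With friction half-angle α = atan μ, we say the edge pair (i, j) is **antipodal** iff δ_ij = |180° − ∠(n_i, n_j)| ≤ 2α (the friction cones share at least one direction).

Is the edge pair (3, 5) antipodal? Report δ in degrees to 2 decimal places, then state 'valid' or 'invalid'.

α = atan 0.5 = 26.57°;  2α = 53.13°
edge 3: e_3 = (-2.09, -0.17);  n_3 = (-0.0811, +0.9967)
edge 5: e_5 = (+0.82, -0.26);  n_5 = (-0.3022, -0.9532)
∠(n_3, n_5) = 157.76°
δ = |180° − 157.76°| = 22.24°
22.24° ≤ 2α = 53.13°  →  valid

δ = 22.24°, valid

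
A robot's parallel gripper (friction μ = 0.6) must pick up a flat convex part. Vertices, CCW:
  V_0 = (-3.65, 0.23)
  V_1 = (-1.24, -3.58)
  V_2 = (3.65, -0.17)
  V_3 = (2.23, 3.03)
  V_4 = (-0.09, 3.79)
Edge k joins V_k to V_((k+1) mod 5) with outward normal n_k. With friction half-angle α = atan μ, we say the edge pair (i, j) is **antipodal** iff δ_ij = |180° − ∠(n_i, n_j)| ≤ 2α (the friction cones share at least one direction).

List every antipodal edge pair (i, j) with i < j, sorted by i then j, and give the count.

α = atan 0.6 = 30.96°;  2α = 61.93°
n_0 = (-0.8451, -0.5346)
n_1 = (+0.5720, -0.8203)
n_2 = (+0.9140, +0.4056)
n_3 = (+0.3113, +0.9503)
n_4 = (-0.7071, +0.7071)
  (0,1): δ = 87.43°  ·
  (0,2): δ = 8.39°  ✓
  (0,3): δ = 39.55°  ✓
  (0,4): δ = 102.68°  ·
  (1,2): δ = 100.96°  ·
  (1,3): δ = 53.03°  ✓
  (1,4): δ = 10.11°  ✓
  (2,3): δ = 132.07°  ·
  (2,4): δ = 68.93°  ·
  (3,4): δ = 116.86°  ·
antipodal pairs: 4

count = 4; pairs: (0,2), (0,3), (1,3), (1,4)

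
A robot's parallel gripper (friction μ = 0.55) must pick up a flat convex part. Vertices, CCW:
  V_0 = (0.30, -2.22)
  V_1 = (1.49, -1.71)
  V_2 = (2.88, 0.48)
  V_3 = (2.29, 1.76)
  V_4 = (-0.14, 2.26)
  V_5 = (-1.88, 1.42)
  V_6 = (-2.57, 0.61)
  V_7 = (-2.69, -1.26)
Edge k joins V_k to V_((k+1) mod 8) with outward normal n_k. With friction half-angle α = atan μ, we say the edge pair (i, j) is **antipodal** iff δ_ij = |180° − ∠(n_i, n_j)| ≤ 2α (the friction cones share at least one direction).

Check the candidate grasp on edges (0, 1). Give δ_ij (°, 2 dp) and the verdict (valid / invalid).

α = atan 0.55 = 28.81°;  2α = 57.62°
edge 0: e_0 = (+1.19, +0.51);  n_0 = (+0.3939, -0.9191)
edge 1: e_1 = (+1.39, +2.19);  n_1 = (+0.8443, -0.5359)
∠(n_0, n_1) = 34.40°
δ = |180° − 34.40°| = 145.60°
145.60° > 2α = 57.62°  →  invalid

δ = 145.60°, invalid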